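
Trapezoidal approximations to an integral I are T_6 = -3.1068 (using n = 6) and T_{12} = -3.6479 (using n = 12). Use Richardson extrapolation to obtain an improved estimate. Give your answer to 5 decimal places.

R = (4·T_{12} − T_6) / 3 = (4·(-3.6479) − (-3.1068))/3 = (-11.4848)/3 = -3.82827.

-3.82827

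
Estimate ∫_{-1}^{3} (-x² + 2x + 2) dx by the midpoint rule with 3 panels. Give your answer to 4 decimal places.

7.2593

h = (3 − (-1))/3 = 1.333333.
Midpoints m₁,…,m₃ = -0.333333, 1, 2.333333.
f(m₁)=1.222222, f(m₂)=3, f(m₃)=1.222222.
h·[f(m₁) + f(m₂) + f(m₃)] = 1.333333·(5.444444) = 7.2593.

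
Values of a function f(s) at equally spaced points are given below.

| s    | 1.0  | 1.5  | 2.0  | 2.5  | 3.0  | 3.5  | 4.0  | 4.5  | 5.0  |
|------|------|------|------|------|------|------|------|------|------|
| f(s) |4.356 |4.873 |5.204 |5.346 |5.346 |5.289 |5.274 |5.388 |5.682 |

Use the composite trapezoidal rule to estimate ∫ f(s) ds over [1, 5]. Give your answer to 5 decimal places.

h = 0.5, n = 8.
(h/2)·[y₀ + 2y₁ + 2y₂ + 2y₃ + 2y₄ + 2y₅ + 2y₆ + 2y₇ + y₈] = 0.25·(83.478) = 20.86950.

20.86950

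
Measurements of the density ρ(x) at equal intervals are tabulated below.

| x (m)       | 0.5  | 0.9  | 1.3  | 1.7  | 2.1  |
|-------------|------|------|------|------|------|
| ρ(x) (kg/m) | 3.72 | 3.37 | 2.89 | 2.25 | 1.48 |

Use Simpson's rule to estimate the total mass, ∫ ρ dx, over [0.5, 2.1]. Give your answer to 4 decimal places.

4.4613

h = 0.4, n = 4.
(h/3)·[y₀ + 4y₁ + 2y₂ + 4y₃ + y₄] = 0.133333·(33.46) = 4.4613.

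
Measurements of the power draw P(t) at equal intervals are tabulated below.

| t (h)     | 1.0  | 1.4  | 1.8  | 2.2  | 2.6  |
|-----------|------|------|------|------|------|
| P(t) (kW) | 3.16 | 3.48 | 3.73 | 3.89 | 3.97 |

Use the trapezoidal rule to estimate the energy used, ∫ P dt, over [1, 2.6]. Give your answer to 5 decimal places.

h = 0.4, n = 4.
(h/2)·[y₀ + 2y₁ + 2y₂ + 2y₃ + y₄] = 0.2·(29.33) = 5.86600.

5.86600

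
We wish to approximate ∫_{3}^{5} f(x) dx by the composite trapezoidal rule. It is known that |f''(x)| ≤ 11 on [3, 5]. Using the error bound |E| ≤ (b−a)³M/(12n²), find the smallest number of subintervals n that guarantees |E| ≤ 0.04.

Need 88/(12n²) ≤ 0.04.
n² ≥ 88/(12·0.04) = 183.333 ⇒ n ≥ 13.5401, so the smallest n is 14.

14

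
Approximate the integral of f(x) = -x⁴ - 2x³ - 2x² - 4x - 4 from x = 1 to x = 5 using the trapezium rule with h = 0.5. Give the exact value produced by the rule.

-1097.125

h = (5 − 1)/8 = 0.5.
Nodes x₀,…,x₈ = 1, 1.5, 2, 2.5, 3, 3.5, 4, 4.5, 5.
f(x) = -x⁴ - 2x³ - 2x² - 4x - 4: f₀=-13, f₁=-26.3125, f₂=-52, f₃=-96.8125, f₄=-169, f₅=-278.3125, f₆=-436, f₇=-654.8125, f₈=-949.
(h/2)·[f₀ + 2f₁ + 2f₂ + 2f₃ + 2f₄ + 2f₅ + 2f₆ + 2f₇ + f₈] = 0.25·(-4388.5) = -1097.125.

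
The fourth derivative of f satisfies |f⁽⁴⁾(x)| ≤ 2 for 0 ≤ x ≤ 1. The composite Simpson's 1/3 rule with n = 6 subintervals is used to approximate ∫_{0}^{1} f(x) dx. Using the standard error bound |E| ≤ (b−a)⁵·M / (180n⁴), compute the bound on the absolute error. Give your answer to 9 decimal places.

|E| ≤ (1)⁵·2 / (180·6⁴) = 2/233280 = 0.000008573.

0.000008573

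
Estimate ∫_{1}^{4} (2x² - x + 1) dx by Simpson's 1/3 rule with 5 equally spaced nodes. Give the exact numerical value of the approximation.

h = (4 − 1)/4 = 0.75.
Nodes x₀,…,x₄ = 1, 1.75, 2.5, 3.25, 4.
f(x) = 2x² - x + 1: f₀=2, f₁=5.375, f₂=11, f₃=18.875, f₄=29.
(h/3)·[f₀ + 4f₁ + 2f₂ + 4f₃ + f₄] = 0.25·(150) = 37.5.

37.5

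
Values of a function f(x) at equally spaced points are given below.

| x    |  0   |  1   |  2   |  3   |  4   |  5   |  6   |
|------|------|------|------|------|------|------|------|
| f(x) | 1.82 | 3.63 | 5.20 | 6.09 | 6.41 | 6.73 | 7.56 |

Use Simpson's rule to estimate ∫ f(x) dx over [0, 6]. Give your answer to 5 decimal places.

32.80000

h = 1, n = 6.
(h/3)·[y₀ + 4y₁ + 2y₂ + 4y₃ + 2y₄ + 4y₅ + y₆] = 0.333333·(98.40) = 32.80000.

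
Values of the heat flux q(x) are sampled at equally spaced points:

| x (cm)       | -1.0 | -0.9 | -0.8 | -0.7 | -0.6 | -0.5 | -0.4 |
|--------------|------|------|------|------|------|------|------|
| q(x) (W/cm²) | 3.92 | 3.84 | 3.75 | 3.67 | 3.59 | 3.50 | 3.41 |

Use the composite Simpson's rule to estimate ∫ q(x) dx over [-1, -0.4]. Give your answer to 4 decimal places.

h = 0.1, n = 6.
(h/3)·[y₀ + 4y₁ + 2y₂ + 4y₃ + 2y₄ + 4y₅ + y₆] = 0.033333·(66.05) = 2.2017.

2.2017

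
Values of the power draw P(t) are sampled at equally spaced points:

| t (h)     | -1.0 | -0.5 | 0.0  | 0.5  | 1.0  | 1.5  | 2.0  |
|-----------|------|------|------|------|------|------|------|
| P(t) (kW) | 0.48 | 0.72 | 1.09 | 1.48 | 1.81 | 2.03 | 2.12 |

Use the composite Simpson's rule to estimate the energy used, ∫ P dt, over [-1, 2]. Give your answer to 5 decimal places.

4.22000

h = 0.5, n = 6.
(h/3)·[y₀ + 4y₁ + 2y₂ + 4y₃ + 2y₄ + 4y₅ + y₆] = 0.166667·(25.32) = 4.22000.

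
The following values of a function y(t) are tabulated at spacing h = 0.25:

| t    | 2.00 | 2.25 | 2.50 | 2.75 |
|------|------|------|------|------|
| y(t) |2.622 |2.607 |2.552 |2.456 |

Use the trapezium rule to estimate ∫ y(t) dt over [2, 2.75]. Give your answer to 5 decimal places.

1.92450

h = 0.25, n = 3.
(h/2)·[y₀ + 2y₁ + 2y₂ + y₃] = 0.125·(15.396) = 1.92450.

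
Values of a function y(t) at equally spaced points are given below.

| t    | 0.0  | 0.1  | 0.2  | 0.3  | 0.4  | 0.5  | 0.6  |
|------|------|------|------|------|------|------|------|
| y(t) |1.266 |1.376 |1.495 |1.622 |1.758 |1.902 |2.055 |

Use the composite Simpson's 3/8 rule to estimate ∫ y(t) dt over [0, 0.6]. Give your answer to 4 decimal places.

h = 0.1, n = 6.
(3h/8)·[y₀ + 3y₁ + 3y₂ + 2y₃ + 3y₄ + 3y₅ + y₆] = 0.0375·(26.158) = 0.9809.

0.9809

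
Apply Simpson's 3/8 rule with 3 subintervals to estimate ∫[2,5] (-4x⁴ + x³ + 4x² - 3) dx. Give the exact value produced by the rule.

h = (5 − 2)/3 = 1.
Nodes x₀,…,x₃ = 2, 3, 4, 5.
f(x) = -4x⁴ + x³ + 4x² - 3: f₀=-43, f₁=-264, f₂=-899, f₃=-2278.
(3h/8)·[f₀ + 3f₁ + 3f₂ + f₃] = 0.375·(-5810) = -2178.75.

-2178.75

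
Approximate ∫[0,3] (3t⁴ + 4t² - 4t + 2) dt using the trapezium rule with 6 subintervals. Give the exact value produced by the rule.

177.03125

h = (3 − 0)/6 = 0.5.
Nodes t₀,…,t₆ = 0, 0.5, 1, 1.5, 2, 2.5, 3.
f(t) = 3t⁴ + 4t² - 4t + 2: f₀=2, f₁=1.1875, f₂=5, f₃=20.1875, f₄=58, f₅=134.1875, f₆=269.
(h/2)·[f₀ + 2f₁ + 2f₂ + 2f₃ + 2f₄ + 2f₅ + f₆] = 0.25·(708.125) = 177.03125.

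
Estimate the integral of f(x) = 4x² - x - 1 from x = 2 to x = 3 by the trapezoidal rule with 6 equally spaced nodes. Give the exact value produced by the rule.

h = (3 − 2)/5 = 0.2.
Nodes x₀,…,x₅ = 2, 2.2, 2.4, 2.6, 2.8, 3.
f(x) = 4x² - x - 1: f₀=13, f₁=16.16, f₂=19.64, f₃=23.44, f₄=27.56, f₅=32.
(h/2)·[f₀ + 2f₁ + 2f₂ + 2f₃ + 2f₄ + f₅] = 0.1·(218.6) = 21.86.

21.86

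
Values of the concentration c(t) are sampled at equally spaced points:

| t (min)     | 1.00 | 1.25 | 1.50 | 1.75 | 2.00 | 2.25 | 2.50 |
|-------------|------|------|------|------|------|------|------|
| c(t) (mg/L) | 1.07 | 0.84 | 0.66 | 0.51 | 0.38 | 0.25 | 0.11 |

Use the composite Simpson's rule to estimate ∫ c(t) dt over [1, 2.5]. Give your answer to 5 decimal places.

h = 0.25, n = 6.
(h/3)·[y₀ + 4y₁ + 2y₂ + 4y₃ + 2y₄ + 4y₅ + y₆] = 0.083333·(9.66) = 0.80500.

0.80500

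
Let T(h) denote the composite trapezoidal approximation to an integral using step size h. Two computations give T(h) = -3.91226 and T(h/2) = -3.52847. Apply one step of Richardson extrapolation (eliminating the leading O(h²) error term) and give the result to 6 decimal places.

R = (4·T(h/2) − T(h)) / 3 = (4·(-3.52847) − (-3.91226))/3 = (-10.20162)/3 = -3.400540.

-3.400540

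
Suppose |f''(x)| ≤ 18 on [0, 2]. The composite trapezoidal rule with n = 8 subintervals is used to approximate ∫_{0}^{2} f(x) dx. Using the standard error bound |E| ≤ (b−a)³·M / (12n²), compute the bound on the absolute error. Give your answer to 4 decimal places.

|E| ≤ (2)³·18 / (12·8²) = 144/768 = 0.1875.

0.1875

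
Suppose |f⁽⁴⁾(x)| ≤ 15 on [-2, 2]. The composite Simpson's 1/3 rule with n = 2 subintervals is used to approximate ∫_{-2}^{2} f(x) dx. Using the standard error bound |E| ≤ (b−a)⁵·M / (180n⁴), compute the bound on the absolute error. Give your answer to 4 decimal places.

5.3333

|E| ≤ (4)⁵·15 / (180·2⁴) = 15360/2880 = 5.3333.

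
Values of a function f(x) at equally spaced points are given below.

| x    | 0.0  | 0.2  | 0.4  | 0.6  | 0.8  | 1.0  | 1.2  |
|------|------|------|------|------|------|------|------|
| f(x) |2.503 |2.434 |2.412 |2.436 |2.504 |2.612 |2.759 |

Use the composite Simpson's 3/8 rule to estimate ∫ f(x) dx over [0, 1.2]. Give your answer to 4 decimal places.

3.0015

h = 0.2, n = 6.
(3h/8)·[y₀ + 3y₁ + 3y₂ + 2y₃ + 3y₄ + 3y₅ + y₆] = 0.075·(40.020) = 3.0015.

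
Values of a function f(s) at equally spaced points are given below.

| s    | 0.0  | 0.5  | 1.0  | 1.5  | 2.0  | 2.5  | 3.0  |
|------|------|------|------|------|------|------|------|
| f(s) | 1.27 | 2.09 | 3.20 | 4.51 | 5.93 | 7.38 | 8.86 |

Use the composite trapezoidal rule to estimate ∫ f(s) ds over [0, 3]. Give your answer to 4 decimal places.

h = 0.5, n = 6.
(h/2)·[y₀ + 2y₁ + 2y₂ + 2y₃ + 2y₄ + 2y₅ + y₆] = 0.25·(56.35) = 14.0875.

14.0875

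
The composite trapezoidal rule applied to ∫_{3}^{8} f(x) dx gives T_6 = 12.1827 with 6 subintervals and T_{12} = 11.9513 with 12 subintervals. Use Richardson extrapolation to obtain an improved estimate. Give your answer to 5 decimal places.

11.87417

R = (4·T_{12} − T_6) / 3 = (4·11.9513 − 12.1827)/3 = (35.6225)/3 = 11.87417.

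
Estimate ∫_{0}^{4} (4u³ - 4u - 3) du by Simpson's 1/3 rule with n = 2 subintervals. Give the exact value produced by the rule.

h = (4 − 0)/2 = 2.
Nodes u₀,…,u₂ = 0, 2, 4.
f(u) = 4u³ - 4u - 3: f₀=-3, f₁=21, f₂=237.
(h/3)·[f₀ + 4f₁ + f₂] = 0.666667·(318) = 212.

212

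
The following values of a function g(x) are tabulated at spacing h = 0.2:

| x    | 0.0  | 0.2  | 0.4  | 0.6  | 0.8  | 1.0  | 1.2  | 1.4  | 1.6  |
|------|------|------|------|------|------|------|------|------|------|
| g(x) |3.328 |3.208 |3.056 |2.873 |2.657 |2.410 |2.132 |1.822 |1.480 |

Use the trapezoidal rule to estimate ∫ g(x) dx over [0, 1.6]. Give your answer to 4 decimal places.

h = 0.2, n = 8.
(h/2)·[y₀ + 2y₁ + 2y₂ + 2y₃ + 2y₄ + 2y₅ + 2y₆ + 2y₇ + y₈] = 0.1·(41.124) = 4.1124.

4.1124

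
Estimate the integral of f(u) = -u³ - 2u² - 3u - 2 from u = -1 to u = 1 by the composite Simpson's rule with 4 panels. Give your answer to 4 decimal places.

h = (1 − (-1))/4 = 0.5.
Nodes u₀,…,u₄ = -1, -0.5, 0, 0.5, 1.
f(u) = -u³ - 2u² - 3u - 2: f₀=0, f₁=-0.875, f₂=-2, f₃=-4.125, f₄=-8.
(h/3)·[f₀ + 4f₁ + 2f₂ + 4f₃ + f₄] = 0.166667·(-32) = -5.3333.

-5.3333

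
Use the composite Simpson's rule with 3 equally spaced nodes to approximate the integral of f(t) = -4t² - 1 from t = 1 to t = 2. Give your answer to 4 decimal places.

-10.3333

h = (2 − 1)/2 = 0.5.
Nodes t₀,…,t₂ = 1, 1.5, 2.
f(t) = -4t² - 1: f₀=-5, f₁=-10, f₂=-17.
(h/3)·[f₀ + 4f₁ + f₂] = 0.166667·(-62) = -10.3333.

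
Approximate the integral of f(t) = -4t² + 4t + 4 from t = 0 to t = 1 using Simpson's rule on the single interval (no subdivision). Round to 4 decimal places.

4.6667

S = (b−a)/6 · [f(0) + 4f(0.5) + f(1)] = 0.166667·[4 + 4·5 + 4] = 4.6667.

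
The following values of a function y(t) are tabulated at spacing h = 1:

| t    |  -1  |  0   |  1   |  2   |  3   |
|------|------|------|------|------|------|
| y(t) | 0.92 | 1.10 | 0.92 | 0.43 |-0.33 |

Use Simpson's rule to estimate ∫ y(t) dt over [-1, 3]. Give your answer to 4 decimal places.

h = 1, n = 4.
(h/3)·[y₀ + 4y₁ + 2y₂ + 4y₃ + y₄] = 0.333333·(8.55) = 2.8500.

2.8500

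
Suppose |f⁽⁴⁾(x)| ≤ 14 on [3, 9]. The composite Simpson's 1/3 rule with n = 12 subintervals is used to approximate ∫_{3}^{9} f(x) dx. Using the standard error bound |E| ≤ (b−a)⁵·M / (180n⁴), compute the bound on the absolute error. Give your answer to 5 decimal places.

0.02917

|E| ≤ (6)⁵·14 / (180·12⁴) = 108864/3732480 = 0.02917.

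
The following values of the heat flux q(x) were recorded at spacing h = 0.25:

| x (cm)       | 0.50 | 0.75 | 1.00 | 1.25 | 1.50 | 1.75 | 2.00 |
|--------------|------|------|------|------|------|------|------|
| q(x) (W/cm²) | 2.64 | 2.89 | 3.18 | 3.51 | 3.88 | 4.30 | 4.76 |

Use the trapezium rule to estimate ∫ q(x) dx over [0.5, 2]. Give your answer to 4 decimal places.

h = 0.25, n = 6.
(h/2)·[y₀ + 2y₁ + 2y₂ + 2y₃ + 2y₄ + 2y₅ + y₆] = 0.125·(42.92) = 5.3650.

5.3650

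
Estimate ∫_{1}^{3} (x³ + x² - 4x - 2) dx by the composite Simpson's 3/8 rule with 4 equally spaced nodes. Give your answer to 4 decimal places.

8.6667

h = (3 − 1)/3 = 0.666667.
Nodes x₀,…,x₃ = 1, 1.666667, 2.333333, 3.
f(x) = x³ + x² - 4x - 2: f₀=-4, f₁=-1.259259, f₂=6.814815, f₃=22.
(3h/8)·[f₀ + 3f₁ + 3f₂ + f₃] = 0.25·(34.666667) = 8.6667.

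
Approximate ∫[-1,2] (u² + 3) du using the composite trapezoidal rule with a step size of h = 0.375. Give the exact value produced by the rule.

h = (2 − (-1))/8 = 0.375.
Nodes u₀,…,u₈ = -1, -0.625, -0.25, 0.125, 0.5, 0.875, 1.25, 1.625, 2.
f(u) = u² + 3: f₀=4, f₁=3.390625, f₂=3.0625, f₃=3.015625, f₄=3.25, f₅=3.765625, f₆=4.5625, f₇=5.640625, f₈=7.
(h/2)·[f₀ + 2f₁ + 2f₂ + 2f₃ + 2f₄ + 2f₅ + 2f₆ + 2f₇ + f₈] = 0.1875·(64.375) = 12.0703125.

12.0703125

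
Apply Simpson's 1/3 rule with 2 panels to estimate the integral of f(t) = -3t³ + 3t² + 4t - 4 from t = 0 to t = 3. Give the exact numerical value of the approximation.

-27.75

h = (3 − 0)/2 = 1.5.
Nodes t₀,…,t₂ = 0, 1.5, 3.
f(t) = -3t³ + 3t² + 4t - 4: f₀=-4, f₁=-1.375, f₂=-46.
(h/3)·[f₀ + 4f₁ + f₂] = 0.5·(-55.5) = -27.75.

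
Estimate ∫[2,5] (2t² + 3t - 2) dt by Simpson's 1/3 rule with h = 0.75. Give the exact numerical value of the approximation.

103.5

h = (5 − 2)/4 = 0.75.
Nodes t₀,…,t₄ = 2, 2.75, 3.5, 4.25, 5.
f(t) = 2t² + 3t - 2: f₀=12, f₁=21.375, f₂=33, f₃=46.875, f₄=63.
(h/3)·[f₀ + 4f₁ + 2f₂ + 4f₃ + f₄] = 0.25·(414) = 103.5.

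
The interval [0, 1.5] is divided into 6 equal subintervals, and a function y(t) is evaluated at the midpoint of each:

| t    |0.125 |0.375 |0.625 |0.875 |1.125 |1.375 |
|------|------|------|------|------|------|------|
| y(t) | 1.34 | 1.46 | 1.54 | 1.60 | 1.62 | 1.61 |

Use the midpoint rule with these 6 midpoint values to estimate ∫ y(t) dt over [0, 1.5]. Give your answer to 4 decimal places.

h = 0.25, n = 6.
h·[y(m₁) + y(m₂) + y(m₃) + y(m₄) + y(m₅) + y(m₆)] = 0.25·(9.17) = 2.2925.

2.2925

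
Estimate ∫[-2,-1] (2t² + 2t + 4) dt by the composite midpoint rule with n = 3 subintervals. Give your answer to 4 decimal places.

h = (-1 − (-2))/3 = 0.333333.
Midpoints m₁,…,m₃ = -1.833333, -1.5, -1.166667.
f(m₁)=7.055556, f(m₂)=5.5, f(m₃)=4.388889.
h·[f(m₁) + f(m₂) + f(m₃)] = 0.333333·(16.944444) = 5.6481.

5.6481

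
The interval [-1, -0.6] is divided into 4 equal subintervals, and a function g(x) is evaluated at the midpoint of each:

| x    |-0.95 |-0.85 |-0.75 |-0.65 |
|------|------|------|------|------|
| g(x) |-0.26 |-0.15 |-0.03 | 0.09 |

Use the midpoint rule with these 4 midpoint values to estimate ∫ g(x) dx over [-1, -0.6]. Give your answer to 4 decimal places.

-0.0350

h = 0.1, n = 4.
h·[y(m₁) + y(m₂) + y(m₃) + y(m₄)] = 0.1·(-0.35) = -0.0350.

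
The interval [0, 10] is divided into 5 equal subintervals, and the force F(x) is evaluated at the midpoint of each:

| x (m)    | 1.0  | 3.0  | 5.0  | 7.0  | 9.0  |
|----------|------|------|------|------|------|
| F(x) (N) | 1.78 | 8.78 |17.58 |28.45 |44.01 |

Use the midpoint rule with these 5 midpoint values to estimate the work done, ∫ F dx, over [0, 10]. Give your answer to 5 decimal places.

201.20000

h = 2, n = 5.
h·[y(m₁) + y(m₂) + y(m₃) + y(m₄) + y(m₅)] = 2·(100.60) = 201.20000.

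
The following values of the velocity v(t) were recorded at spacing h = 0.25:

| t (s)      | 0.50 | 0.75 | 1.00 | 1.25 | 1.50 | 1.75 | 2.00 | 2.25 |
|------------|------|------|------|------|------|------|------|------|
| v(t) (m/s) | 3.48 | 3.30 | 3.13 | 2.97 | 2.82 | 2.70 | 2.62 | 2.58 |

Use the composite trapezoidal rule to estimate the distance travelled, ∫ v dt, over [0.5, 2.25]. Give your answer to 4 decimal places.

5.1425

h = 0.25, n = 7.
(h/2)·[y₀ + 2y₁ + 2y₂ + 2y₃ + 2y₄ + 2y₅ + 2y₆ + y₇] = 0.125·(41.14) = 5.1425.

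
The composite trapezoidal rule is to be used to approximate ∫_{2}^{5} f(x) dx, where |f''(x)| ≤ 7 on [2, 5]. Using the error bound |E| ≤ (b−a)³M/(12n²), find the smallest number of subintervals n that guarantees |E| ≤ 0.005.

57

Need 189/(12n²) ≤ 0.005.
n² ≥ 189/(12·0.005) = 3150 ⇒ n ≥ 56.1249, so the smallest n is 57.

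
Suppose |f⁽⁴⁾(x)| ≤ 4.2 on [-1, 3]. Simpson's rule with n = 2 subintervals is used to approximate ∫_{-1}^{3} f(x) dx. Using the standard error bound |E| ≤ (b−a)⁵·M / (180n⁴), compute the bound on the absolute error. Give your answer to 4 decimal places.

1.4933

|E| ≤ (4)⁵·4.2 / (180·2⁴) = 4300.8/2880 = 1.4933.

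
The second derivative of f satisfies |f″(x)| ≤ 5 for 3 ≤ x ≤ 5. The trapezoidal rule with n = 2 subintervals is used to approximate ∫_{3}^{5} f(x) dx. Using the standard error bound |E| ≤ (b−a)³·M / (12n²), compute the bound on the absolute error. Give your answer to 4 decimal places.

|E| ≤ (2)³·5 / (12·2²) = 40/48 = 0.8333.

0.8333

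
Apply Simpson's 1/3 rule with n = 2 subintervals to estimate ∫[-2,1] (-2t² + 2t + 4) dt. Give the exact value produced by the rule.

3

h = (1 − (-2))/2 = 1.5.
Nodes t₀,…,t₂ = -2, -0.5, 1.
f(t) = -2t² + 2t + 4: f₀=-8, f₁=2.5, f₂=4.
(h/3)·[f₀ + 4f₁ + f₂] = 0.5·(6) = 3.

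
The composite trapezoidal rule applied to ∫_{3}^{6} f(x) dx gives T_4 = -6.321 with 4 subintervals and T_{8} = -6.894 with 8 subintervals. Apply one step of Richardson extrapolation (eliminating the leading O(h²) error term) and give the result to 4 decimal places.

R = (4·T_{8} − T_4) / 3 = (4·(-6.894) − (-6.321))/3 = (-21.255)/3 = -7.0850.

-7.0850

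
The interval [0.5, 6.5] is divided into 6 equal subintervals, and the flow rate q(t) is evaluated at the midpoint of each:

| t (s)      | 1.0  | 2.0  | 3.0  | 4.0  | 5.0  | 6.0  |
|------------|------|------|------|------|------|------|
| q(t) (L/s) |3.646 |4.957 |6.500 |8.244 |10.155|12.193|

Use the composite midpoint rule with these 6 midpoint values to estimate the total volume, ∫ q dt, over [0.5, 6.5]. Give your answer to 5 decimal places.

45.69500

h = 1, n = 6.
h·[y(m₁) + y(m₂) + y(m₃) + y(m₄) + y(m₅) + y(m₆)] = 1·(45.695) = 45.69500.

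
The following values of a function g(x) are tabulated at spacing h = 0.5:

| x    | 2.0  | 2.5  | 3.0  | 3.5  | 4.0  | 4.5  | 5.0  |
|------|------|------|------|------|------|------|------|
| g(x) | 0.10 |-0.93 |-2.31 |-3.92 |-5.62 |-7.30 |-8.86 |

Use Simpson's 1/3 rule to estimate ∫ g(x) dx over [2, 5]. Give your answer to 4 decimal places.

h = 0.5, n = 6.
(h/3)·[y₀ + 4y₁ + 2y₂ + 4y₃ + 2y₄ + 4y₅ + y₆] = 0.166667·(-73.22) = -12.2033.

-12.2033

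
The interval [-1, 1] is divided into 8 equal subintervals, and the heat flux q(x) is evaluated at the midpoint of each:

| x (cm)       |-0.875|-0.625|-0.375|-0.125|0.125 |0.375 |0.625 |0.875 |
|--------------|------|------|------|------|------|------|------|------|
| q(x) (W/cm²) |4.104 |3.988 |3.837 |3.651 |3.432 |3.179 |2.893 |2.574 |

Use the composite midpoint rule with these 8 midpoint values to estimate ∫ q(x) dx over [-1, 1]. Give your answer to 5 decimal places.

h = 0.25, n = 8.
h·[y(m₁) + y(m₂) + y(m₃) + y(m₄) + y(m₅) + y(m₆) + y(m₇) + y(m₈)] = 0.25·(27.658) = 6.91450.

6.91450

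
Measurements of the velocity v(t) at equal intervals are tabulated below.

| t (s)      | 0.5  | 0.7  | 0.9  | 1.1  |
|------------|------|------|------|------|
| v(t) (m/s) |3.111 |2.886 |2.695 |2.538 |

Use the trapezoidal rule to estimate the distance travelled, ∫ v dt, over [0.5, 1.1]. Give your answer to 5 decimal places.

h = 0.2, n = 3.
(h/2)·[y₀ + 2y₁ + 2y₂ + y₃] = 0.1·(16.811) = 1.68110.

1.68110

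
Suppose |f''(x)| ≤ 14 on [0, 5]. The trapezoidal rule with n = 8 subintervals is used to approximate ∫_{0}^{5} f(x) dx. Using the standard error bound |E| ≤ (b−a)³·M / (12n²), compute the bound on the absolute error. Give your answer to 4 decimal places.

|E| ≤ (5)³·14 / (12·8²) = 1750/768 = 2.2786.

2.2786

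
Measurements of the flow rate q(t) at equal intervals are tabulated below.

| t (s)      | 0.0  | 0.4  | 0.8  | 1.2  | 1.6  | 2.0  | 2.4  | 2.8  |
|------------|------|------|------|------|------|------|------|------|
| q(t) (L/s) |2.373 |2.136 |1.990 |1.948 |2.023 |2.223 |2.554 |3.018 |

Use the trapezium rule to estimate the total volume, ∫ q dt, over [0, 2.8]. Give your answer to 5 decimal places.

h = 0.4, n = 7.
(h/2)·[y₀ + 2y₁ + 2y₂ + 2y₃ + 2y₄ + 2y₅ + 2y₆ + y₇] = 0.2·(31.139) = 6.22780.

6.22780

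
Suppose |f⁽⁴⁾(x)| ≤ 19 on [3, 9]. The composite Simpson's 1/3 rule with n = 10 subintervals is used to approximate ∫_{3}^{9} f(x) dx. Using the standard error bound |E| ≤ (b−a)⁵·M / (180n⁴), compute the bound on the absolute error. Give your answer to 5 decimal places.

|E| ≤ (6)⁵·19 / (180·10⁴) = 147744/1800000 = 0.08208.

0.08208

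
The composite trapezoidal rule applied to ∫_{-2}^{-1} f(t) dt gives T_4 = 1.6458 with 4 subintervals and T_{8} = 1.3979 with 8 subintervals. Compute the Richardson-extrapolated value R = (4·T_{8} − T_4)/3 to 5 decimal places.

R = (4·T_{8} − T_4) / 3 = (4·1.3979 − 1.6458)/3 = (3.9458)/3 = 1.31527.

1.31527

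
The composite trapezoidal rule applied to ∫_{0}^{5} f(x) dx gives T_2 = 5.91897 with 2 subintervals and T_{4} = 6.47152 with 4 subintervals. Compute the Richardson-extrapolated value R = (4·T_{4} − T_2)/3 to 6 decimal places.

6.655703

R = (4·T_{4} − T_2) / 3 = (4·6.47152 − 5.91897)/3 = (19.96711)/3 = 6.655703.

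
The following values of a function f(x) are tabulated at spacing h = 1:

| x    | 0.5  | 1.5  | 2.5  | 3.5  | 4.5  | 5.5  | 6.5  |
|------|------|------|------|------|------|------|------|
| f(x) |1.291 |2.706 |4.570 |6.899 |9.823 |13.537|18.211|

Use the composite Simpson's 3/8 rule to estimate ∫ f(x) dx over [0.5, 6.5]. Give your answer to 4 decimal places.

h = 1, n = 6.
(3h/8)·[y₀ + 3y₁ + 3y₂ + 2y₃ + 3y₄ + 3y₅ + y₆] = 0.375·(125.208) = 46.9530.

46.9530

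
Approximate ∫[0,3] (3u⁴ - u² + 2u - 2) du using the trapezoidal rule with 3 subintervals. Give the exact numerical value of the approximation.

h = (3 − 0)/3 = 1.
Nodes u₀,…,u₃ = 0, 1, 2, 3.
f(u) = 3u⁴ - u² + 2u - 2: f₀=-2, f₁=2, f₂=46, f₃=238.
(h/2)·[f₀ + 2f₁ + 2f₂ + f₃] = 0.5·(332) = 166.

166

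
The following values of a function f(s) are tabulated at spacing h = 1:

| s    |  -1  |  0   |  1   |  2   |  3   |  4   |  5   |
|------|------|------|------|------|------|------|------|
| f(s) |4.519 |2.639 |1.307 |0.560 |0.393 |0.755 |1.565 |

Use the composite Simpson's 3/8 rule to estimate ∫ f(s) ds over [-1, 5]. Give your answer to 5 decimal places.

h = 1, n = 6.
(3h/8)·[y₀ + 3y₁ + 3y₂ + 2y₃ + 3y₄ + 3y₅ + y₆] = 0.375·(22.486) = 8.43225.

8.43225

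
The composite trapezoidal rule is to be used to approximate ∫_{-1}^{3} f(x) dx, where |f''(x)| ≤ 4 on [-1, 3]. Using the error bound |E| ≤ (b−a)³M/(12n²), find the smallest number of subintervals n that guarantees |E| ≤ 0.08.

Need 256/(12n²) ≤ 0.08.
n² ≥ 256/(12·0.08) = 266.667 ⇒ n ≥ 16.3299, so the smallest n is 17.

17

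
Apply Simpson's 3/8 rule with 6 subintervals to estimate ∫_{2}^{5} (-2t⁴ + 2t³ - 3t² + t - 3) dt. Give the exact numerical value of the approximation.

h = (5 − 2)/6 = 0.5.
Nodes t₀,…,t₆ = 2, 2.5, 3, 3.5, 4, 4.5, 5.
f(t) = -2t⁴ + 2t³ - 3t² + t - 3: f₀=-29, f₁=-66.125, f₂=-135, f₃=-250.625, f₄=-431, f₅=-697.125, f₆=-1073.
(3h/8)·[f₀ + 3f₁ + 3f₂ + 2f₃ + 3f₄ + 3f₅ + f₆] = 0.1875·(-5591) = -1048.3125.

-1048.3125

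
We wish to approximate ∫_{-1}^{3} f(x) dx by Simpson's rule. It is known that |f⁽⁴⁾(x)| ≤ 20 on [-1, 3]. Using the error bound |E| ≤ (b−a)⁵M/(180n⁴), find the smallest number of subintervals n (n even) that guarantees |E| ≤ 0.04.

8

Need 20480/(180n⁴) ≤ 0.04.
n⁴ ≥ 20480/(180·0.04) = 2844.44 ⇒ n ≥ 7.3030, so the smallest even n is 8. (n must be even for Simpson's rule.)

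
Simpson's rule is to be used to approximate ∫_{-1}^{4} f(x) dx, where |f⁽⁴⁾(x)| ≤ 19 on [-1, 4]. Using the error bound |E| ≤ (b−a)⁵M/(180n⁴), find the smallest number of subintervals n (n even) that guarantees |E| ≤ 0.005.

18

Need 59375/(180n⁴) ≤ 0.005.
n⁴ ≥ 59375/(180·0.005) = 65972.2 ⇒ n ≥ 16.0266, so the smallest even n is 18. (n must be even for Simpson's rule.)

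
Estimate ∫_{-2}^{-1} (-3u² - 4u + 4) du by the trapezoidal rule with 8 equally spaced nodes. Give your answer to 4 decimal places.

2.9898

h = (-1 − (-2))/7 = 0.142857.
Nodes u₀,…,u₇ = -2, -1.857143, -1.714286, -1.571429, -1.428571, -1.285714, -1.142857, -1.
f(u) = -3u² - 4u + 4: f₀=0, f₁=1.081633, f₂=2.040816, f₃=2.877551, f₄=3.591837, f₅=4.183673, f₆=4.653061, f₇=5.
(h/2)·[f₀ + 2f₁ + 2f₂ + 2f₃ + 2f₄ + 2f₅ + 2f₆ + f₇] = 0.071429·(41.857143) = 2.9898.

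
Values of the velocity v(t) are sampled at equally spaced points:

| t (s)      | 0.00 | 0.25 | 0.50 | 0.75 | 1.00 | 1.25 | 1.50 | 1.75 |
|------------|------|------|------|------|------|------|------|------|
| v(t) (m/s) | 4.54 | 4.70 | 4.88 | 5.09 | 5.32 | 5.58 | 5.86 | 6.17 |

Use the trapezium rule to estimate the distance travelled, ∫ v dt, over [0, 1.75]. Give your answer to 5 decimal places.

h = 0.25, n = 7.
(h/2)·[y₀ + 2y₁ + 2y₂ + 2y₃ + 2y₄ + 2y₅ + 2y₆ + y₇] = 0.125·(73.57) = 9.19625.

9.19625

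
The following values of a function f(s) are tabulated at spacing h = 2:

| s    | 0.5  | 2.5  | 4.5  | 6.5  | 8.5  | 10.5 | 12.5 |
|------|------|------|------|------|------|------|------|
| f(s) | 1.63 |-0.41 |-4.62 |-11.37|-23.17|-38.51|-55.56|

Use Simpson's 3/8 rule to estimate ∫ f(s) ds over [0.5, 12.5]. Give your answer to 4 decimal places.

-207.6000

h = 2, n = 6.
(3h/8)·[y₀ + 3y₁ + 3y₂ + 2y₃ + 3y₄ + 3y₅ + y₆] = 0.75·(-276.80) = -207.6000.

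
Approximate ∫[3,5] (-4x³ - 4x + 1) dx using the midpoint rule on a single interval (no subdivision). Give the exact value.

M = (b−a)·f(4) = 2·(-271) = -542.

-542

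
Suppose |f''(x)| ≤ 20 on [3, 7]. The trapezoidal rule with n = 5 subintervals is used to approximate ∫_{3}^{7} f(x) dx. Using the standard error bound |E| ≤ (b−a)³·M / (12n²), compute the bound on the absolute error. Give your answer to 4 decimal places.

|E| ≤ (4)³·20 / (12·5²) = 1280/300 = 4.2667.

4.2667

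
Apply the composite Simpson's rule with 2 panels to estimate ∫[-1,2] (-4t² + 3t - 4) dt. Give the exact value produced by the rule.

-19.5

h = (2 − (-1))/2 = 1.5.
Nodes t₀,…,t₂ = -1, 0.5, 2.
f(t) = -4t² + 3t - 4: f₀=-11, f₁=-3.5, f₂=-14.
(h/3)·[f₀ + 4f₁ + f₂] = 0.5·(-39) = -19.5.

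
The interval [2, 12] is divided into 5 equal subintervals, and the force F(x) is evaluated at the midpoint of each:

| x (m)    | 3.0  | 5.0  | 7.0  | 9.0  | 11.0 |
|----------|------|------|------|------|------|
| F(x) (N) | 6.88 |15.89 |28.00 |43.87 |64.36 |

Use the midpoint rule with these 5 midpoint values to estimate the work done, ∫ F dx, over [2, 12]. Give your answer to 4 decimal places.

h = 2, n = 5.
h·[y(m₁) + y(m₂) + y(m₃) + y(m₄) + y(m₅)] = 2·(159.00) = 318.0000.

318.0000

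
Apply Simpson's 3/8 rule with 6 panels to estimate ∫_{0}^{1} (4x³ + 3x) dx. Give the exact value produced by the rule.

2.5

h = (1 − 0)/6 = 0.166667.
Nodes x₀,…,x₆ = 0, 0.166667, 0.333333, 0.5, 0.666667, 0.833333, 1.
f(x) = 4x³ + 3x: f₀=0, f₁=0.518519, f₂=1.148148, f₃=2, f₄=3.185185, f₅=4.814815, f₆=7.
(3h/8)·[f₀ + 3f₁ + 3f₂ + 2f₃ + 3f₄ + 3f₅ + f₆] = 0.0625·(40) = 2.5.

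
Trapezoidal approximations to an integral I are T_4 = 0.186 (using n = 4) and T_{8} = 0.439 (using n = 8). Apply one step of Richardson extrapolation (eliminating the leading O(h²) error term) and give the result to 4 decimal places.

R = (4·T_{8} − T_4) / 3 = (4·0.439 − 0.186)/3 = (1.570)/3 = 0.5233.

0.5233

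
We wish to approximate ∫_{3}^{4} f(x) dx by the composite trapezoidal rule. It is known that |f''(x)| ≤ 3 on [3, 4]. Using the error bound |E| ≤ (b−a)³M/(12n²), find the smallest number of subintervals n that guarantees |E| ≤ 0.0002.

Need 3/(12n²) ≤ 0.0002.
n² ≥ 3/(12·0.0002) = 1250 ⇒ n ≥ 35.3553, so the smallest n is 36.

36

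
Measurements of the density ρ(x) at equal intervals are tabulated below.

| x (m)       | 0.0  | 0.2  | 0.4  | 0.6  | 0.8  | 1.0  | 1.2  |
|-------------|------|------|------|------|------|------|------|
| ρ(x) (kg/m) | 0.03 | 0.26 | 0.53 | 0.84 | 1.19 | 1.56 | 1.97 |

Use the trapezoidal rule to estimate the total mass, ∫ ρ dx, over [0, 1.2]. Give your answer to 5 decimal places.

h = 0.2, n = 6.
(h/2)·[y₀ + 2y₁ + 2y₂ + 2y₃ + 2y₄ + 2y₅ + y₆] = 0.1·(10.76) = 1.07600.

1.07600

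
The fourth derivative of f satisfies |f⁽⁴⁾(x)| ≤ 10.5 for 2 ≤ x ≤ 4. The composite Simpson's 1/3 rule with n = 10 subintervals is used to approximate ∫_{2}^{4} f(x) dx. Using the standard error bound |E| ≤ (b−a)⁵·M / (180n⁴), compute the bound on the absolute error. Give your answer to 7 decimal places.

|E| ≤ (2)⁵·10.5 / (180·10⁴) = 336/1800000 = 0.0001867.

0.0001867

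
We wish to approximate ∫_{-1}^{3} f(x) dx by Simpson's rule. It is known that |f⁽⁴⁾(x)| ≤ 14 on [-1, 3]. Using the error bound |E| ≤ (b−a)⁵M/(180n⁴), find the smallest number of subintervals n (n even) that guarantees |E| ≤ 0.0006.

20

Need 14336/(180n⁴) ≤ 0.0006.
n⁴ ≥ 14336/(180·0.0006) = 132741 ⇒ n ≥ 19.0876, so the smallest even n is 20. (n must be even for Simpson's rule.)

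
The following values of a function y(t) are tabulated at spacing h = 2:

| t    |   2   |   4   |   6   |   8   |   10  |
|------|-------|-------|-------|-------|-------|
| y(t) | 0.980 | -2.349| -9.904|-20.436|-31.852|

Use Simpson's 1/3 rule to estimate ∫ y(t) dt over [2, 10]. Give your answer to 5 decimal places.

h = 2, n = 4.
(h/3)·[y₀ + 4y₁ + 2y₂ + 4y₃ + y₄] = 0.666667·(-141.820) = -94.54667.

-94.54667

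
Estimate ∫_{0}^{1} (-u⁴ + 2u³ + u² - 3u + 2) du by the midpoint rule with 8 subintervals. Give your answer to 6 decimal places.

h = (1 − 0)/8 = 0.125.
Midpoints m₁,…,m₈ = 0.0625, 0.1875, 0.3125, 0.4375, 0.5625, 0.6875, 0.8125, 0.9375.
f(m₁)=1.8168792724609375, f(m₂)=1.4846038818359375, f(m₃)=1.2116546630859375, f(m₄)=1.0097503662109375, f(m₅)=0.8847503662109375, f(m₆)=0.8366546630859375, f(m₇)=0.8596038818359375, f(m₈)=0.9418792724609375.
h·[f(m₁) + f(m₂) + f(m₃) + f(m₄) + f(m₅) + f(m₆) + f(m₇) + f(m₈)] = 0.125·(9.0457763671875) = 1.130722.

1.130722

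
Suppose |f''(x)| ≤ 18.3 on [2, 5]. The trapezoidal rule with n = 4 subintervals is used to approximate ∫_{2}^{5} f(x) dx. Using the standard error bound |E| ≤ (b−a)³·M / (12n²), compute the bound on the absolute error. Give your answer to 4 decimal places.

2.5734

|E| ≤ (3)³·18.3 / (12·4²) = 494.1/192 = 2.5734.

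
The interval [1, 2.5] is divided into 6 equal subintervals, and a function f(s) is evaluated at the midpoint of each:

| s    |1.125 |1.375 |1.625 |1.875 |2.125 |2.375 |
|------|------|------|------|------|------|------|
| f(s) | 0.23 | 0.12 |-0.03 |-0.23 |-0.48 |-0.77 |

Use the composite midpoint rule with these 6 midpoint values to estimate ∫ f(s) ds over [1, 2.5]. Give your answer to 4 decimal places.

h = 0.25, n = 6.
h·[y(m₁) + y(m₂) + y(m₃) + y(m₄) + y(m₅) + y(m₆)] = 0.25·(-1.16) = -0.2900.

-0.2900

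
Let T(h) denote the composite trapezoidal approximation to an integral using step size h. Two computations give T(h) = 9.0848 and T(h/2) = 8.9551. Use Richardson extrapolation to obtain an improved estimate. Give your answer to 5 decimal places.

R = (4·T(h/2) − T(h)) / 3 = (4·8.9551 − 9.0848)/3 = (26.7356)/3 = 8.91187.

8.91187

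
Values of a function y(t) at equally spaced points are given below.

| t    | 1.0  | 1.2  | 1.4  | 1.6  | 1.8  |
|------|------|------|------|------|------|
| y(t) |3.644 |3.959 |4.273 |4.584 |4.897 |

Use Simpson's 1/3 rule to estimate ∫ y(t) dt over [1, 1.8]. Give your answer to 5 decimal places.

3.41727

h = 0.2, n = 4.
(h/3)·[y₀ + 4y₁ + 2y₂ + 4y₃ + y₄] = 0.066667·(51.259) = 3.41727.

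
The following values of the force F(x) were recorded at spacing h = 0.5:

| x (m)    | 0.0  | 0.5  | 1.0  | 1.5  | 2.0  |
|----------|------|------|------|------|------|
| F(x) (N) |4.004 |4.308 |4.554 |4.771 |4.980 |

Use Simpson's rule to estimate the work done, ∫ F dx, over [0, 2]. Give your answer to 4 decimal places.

9.0680

h = 0.5, n = 4.
(h/3)·[y₀ + 4y₁ + 2y₂ + 4y₃ + y₄] = 0.166667·(54.408) = 9.0680.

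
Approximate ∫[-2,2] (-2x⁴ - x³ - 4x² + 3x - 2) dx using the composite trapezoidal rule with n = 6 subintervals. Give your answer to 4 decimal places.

h = (2 − (-2))/6 = 0.666667.
Nodes x₀,…,x₆ = -2, -1.333333, -0.666667, 0, 0.666667, 1.333333, 2.
f(x) = -2x⁴ - x³ - 4x² + 3x - 2: f₀=-48, f₁=-17.061728, f₂=-5.876543, f₃=-2, f₄=-2.469136, f₅=-13.802469, f₆=-52.
(h/2)·[f₀ + 2f₁ + 2f₂ + 2f₃ + 2f₄ + 2f₅ + f₆] = 0.333333·(-182.419753) = -60.8066.

-60.8066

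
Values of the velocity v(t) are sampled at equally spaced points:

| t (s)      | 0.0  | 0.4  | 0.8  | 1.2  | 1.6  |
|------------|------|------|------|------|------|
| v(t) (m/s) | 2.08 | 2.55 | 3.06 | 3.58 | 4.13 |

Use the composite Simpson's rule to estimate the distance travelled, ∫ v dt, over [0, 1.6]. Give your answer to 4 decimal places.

h = 0.4, n = 4.
(h/3)·[y₀ + 4y₁ + 2y₂ + 4y₃ + y₄] = 0.133333·(36.85) = 4.9133.

4.9133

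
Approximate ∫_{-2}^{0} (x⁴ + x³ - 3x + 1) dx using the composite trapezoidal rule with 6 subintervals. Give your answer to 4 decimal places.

h = (0 − (-2))/6 = 0.333333.
Nodes x₀,…,x₆ = -2, -1.666667, -1.333333, -1, -0.666667, -0.333333, 0.
f(x) = x⁴ + x³ - 3x + 1: f₀=15, f₁=9.086420, f₂=5.790123, f₃=4, f₄=2.901235, f₅=1.975309, f₆=1.
(h/2)·[f₀ + 2f₁ + 2f₂ + 2f₃ + 2f₄ + 2f₅ + f₆] = 0.166667·(63.506173) = 10.5844.

10.5844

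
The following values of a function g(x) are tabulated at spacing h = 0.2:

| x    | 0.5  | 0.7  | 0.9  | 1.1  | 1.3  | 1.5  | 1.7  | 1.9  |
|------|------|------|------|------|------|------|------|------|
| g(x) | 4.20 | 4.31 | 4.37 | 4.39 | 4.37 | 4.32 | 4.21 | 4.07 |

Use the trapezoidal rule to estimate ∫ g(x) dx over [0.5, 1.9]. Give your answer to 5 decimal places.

h = 0.2, n = 7.
(h/2)·[y₀ + 2y₁ + 2y₂ + 2y₃ + 2y₄ + 2y₅ + 2y₆ + y₇] = 0.1·(60.21) = 6.02100.

6.02100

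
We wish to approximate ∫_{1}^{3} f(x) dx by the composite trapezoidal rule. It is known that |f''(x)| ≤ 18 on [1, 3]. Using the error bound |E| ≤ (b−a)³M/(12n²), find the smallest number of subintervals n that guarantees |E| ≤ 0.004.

Need 144/(12n²) ≤ 0.004.
n² ≥ 144/(12·0.004) = 3000 ⇒ n ≥ 54.7723, so the smallest n is 55.

55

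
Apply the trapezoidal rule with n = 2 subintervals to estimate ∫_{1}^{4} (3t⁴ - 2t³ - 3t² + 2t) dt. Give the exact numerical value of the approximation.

h = (4 − 1)/2 = 1.5.
Nodes t₀,…,t₂ = 1, 2.5, 4.
f(t) = 3t⁴ - 2t³ - 3t² + 2t: f₀=0, f₁=72.1875, f₂=600.
(h/2)·[f₀ + 2f₁ + f₂] = 0.75·(744.375) = 558.28125.

558.28125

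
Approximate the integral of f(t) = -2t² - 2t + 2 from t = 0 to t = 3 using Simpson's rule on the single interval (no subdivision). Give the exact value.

S = (b−a)/6 · [f(0) + 4f(1.5) + f(3)] = 0.5·[2 + 4·(-5.5) + (-22)] = -21.

-21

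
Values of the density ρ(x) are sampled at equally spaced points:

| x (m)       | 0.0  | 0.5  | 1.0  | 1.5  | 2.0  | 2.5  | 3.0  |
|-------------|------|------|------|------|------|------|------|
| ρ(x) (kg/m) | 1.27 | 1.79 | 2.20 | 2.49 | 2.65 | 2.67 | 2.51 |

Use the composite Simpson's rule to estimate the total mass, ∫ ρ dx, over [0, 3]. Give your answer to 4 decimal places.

h = 0.5, n = 6.
(h/3)·[y₀ + 4y₁ + 2y₂ + 4y₃ + 2y₄ + 4y₅ + y₆] = 0.166667·(41.28) = 6.8800.

6.8800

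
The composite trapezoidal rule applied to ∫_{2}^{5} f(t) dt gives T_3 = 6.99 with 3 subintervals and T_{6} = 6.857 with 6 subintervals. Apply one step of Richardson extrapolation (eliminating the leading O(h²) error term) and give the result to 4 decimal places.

6.8127

R = (4·T_{6} − T_3) / 3 = (4·6.857 − 6.99)/3 = (20.438)/3 = 6.8127.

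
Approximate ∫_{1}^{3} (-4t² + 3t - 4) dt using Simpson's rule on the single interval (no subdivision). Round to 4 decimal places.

-30.6667

S = (b−a)/6 · [f(1) + 4f(2) + f(3)] = 0.333333·[(-5) + 4·(-14) + (-31)] = -30.6667.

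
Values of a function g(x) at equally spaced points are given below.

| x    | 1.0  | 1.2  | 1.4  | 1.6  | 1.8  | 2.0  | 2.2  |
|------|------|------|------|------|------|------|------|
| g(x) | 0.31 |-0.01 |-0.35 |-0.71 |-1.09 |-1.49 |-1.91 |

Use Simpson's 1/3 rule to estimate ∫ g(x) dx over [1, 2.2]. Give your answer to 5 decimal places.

-0.88800

h = 0.2, n = 6.
(h/3)·[y₀ + 4y₁ + 2y₂ + 4y₃ + 2y₄ + 4y₅ + y₆] = 0.066667·(-13.32) = -0.88800.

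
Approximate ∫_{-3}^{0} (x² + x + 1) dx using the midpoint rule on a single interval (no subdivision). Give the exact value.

5.25

M = (b−a)·f(-1.5) = 3·(1.75) = 5.25.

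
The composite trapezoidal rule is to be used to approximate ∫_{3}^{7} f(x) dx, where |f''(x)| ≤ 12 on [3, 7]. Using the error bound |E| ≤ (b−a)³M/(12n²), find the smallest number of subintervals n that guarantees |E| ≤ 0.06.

33

Need 768/(12n²) ≤ 0.06.
n² ≥ 768/(12·0.06) = 1066.67 ⇒ n ≥ 32.6599, so the smallest n is 33.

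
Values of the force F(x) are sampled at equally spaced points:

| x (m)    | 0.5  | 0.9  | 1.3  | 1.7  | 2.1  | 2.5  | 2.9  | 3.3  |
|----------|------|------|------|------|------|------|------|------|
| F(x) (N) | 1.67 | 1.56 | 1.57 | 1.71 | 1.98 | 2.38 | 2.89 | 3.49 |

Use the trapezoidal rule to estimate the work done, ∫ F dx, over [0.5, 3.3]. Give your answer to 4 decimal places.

5.8680

h = 0.4, n = 7.
(h/2)·[y₀ + 2y₁ + 2y₂ + 2y₃ + 2y₄ + 2y₅ + 2y₆ + y₇] = 0.2·(29.34) = 5.8680.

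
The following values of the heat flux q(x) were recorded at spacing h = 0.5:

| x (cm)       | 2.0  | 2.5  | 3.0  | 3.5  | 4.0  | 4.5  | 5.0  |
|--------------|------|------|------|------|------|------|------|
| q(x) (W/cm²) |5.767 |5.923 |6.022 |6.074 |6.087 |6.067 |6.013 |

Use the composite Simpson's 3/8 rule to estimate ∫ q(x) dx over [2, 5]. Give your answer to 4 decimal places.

18.0422

h = 0.5, n = 6.
(3h/8)·[y₀ + 3y₁ + 3y₂ + 2y₃ + 3y₄ + 3y₅ + y₆] = 0.1875·(96.225) = 18.0422.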